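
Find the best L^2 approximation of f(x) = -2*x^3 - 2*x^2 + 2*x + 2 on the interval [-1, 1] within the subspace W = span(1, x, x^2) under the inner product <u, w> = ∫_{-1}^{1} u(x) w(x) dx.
g(x) = -2*x^2 + 4*x/5 + 2

The best approximation g ∈ W is the orthogonal projection of f onto W. Writing g = a_0 + a_1 x + a_2 x^2, the coefficients solve the normal equations G · a = b where
  G_{ij} = <φ_i, φ_j> and b_i = <f, φ_i>, with φ_0 = 1, φ_1 = x, φ_2 = x^2.
G =
  [2, 0, 2/3]
  [0, 2/3, 0]
  [2/3, 0, 2/5],
b = (8/3, 8/15, 8/15).
Solving gives a_0 = 2, a_1 = 4/5, a_2 = -2, so
  g(x) = -2*x^2 + 4*x/5 + 2.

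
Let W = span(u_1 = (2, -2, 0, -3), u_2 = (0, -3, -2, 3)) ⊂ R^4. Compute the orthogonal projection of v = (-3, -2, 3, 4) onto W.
proj_W(v) = (-544/365, 58/365, -324/365, 1302/365)

Set up U = [u_1 | ... | u_2] ∈ R^(4×2). The projector onto W = col(U) is P = U (U^T U)^(-1) U^T.
Compute U^T U =
  [17, -3]
  [-3, 22],
and U^T v = (-14, 12).
Solve U^T U · c = U^T v for the coefficients: c = (-272/365, 162/365). The projection is proj_W(v) = U c.
Check: (v - proj_W(v)) · u_1 = 0  (should be 0).
Check: (v - proj_W(v)) · u_2 = 0  (should be 0).
Result: proj_W(v) = (-544/365, 58/365, -324/365, 1302/365).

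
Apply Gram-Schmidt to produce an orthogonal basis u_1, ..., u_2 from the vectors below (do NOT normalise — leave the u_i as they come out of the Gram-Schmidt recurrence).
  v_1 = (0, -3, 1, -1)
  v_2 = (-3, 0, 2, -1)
Orthogonal basis:
  u_1 = (0, -3, 1, -1)
  u_2 = (-3, 9/11, 19/11, -8/11)

Apply the Gram-Schmidt recurrence
  u_1 = v_1
  u_i = v_i − Σ_{j<i} ((v_i · u_j) / (u_j · u_j)) · u_j.

Step by step this gives:
  u_1 = (0, -3, 1, -1)
  u_2 = (-3, 9/11, 19/11, -8/11)

Orthogonality check:
  u_2 · u_1 = 0 (should be 0)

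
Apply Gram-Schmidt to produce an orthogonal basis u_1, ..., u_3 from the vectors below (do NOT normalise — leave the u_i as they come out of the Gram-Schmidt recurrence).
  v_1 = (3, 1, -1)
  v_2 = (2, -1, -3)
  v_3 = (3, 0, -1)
Orthogonal basis:
  u_1 = (3, 1, -1)
  u_2 = (-2/11, -19/11, -25/11)
  u_3 = (14/45, -49/90, 7/18)

Apply the Gram-Schmidt recurrence
  u_1 = v_1
  u_i = v_i − Σ_{j<i} ((v_i · u_j) / (u_j · u_j)) · u_j.

Step by step this gives:
  u_1 = (3, 1, -1)
  u_2 = (-2/11, -19/11, -25/11)
  u_3 = (14/45, -49/90, 7/18)

Orthogonality check:
  u_2 · u_1 = 0 (should be 0)
  u_3 · u_1 = 0 (should be 0)
  u_3 · u_2 = 0 (should be 0)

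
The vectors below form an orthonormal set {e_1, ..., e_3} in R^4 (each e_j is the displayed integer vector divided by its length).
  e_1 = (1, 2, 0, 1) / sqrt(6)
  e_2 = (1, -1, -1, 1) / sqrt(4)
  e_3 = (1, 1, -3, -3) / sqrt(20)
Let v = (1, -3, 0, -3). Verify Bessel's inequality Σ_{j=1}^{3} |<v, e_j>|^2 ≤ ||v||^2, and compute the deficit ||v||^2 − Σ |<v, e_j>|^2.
Σ |<v, e_j>|^2 = 401/30; ||v||^2 = 19; deficit = 169/30

Write each e_j = u_j / sqrt(<u_j, u_j>) where u_j is the displayed integer vector. Then <v, e_j> = <v, u_j> / sqrt(<u_j, u_j>), so |<v, e_j>|^2 = <v, u_j>^2 / <u_j, u_j>.
Coefficients: <v, e_1> = -8/sqrt(6), <v, e_2> = 1/sqrt(4), <v, e_3> = 7/sqrt(20).
Square and sum: Σ |<v, e_j>|^2 = 401/30.
Compute ||v||^2 = v·v = 19.
Deficit = 19 − 401/30 = 169/30 ≥ 0, confirming Bessel's inequality. (The deficit equals ||v − Σ <v,e_j> e_j||^2, the squared distance from v to span{e_j}.)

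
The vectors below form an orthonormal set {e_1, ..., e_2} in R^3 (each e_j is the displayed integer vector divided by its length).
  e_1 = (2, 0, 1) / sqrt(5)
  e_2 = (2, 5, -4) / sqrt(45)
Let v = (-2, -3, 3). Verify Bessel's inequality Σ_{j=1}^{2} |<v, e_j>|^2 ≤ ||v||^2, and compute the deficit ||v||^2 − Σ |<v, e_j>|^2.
Σ |<v, e_j>|^2 = 194/9; ||v||^2 = 22; deficit = 4/9

Write each e_j = u_j / sqrt(<u_j, u_j>) where u_j is the displayed integer vector. Then <v, e_j> = <v, u_j> / sqrt(<u_j, u_j>), so |<v, e_j>|^2 = <v, u_j>^2 / <u_j, u_j>.
Coefficients: <v, e_1> = -1/sqrt(5), <v, e_2> = -31/sqrt(45).
Square and sum: Σ |<v, e_j>|^2 = 194/9.
Compute ||v||^2 = v·v = 22.
Deficit = 22 − 194/9 = 4/9 ≥ 0, confirming Bessel's inequality. (The deficit equals ||v − Σ <v,e_j> e_j||^2, the squared distance from v to span{e_j}.)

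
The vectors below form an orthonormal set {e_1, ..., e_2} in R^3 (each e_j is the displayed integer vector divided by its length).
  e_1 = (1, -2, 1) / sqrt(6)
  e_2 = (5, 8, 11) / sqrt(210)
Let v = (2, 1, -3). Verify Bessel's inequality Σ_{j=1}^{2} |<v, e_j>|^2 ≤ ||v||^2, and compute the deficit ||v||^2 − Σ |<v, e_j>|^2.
Σ |<v, e_j>|^2 = 18/7; ||v||^2 = 14; deficit = 80/7

Write each e_j = u_j / sqrt(<u_j, u_j>) where u_j is the displayed integer vector. Then <v, e_j> = <v, u_j> / sqrt(<u_j, u_j>), so |<v, e_j>|^2 = <v, u_j>^2 / <u_j, u_j>.
Coefficients: <v, e_1> = -3/sqrt(6), <v, e_2> = -15/sqrt(210).
Square and sum: Σ |<v, e_j>|^2 = 18/7.
Compute ||v||^2 = v·v = 14.
Deficit = 14 − 18/7 = 80/7 ≥ 0, confirming Bessel's inequality. (The deficit equals ||v − Σ <v,e_j> e_j||^2, the squared distance from v to span{e_j}.)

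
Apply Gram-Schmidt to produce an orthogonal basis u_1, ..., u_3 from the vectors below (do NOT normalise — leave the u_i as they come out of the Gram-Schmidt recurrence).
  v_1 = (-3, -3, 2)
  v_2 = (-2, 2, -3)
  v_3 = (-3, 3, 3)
Orthogonal basis:
  u_1 = (-3, -3, 2)
  u_2 = (-31/11, 13/11, -27/11)
  u_3 = (-225/169, 45/13, 540/169)

Apply the Gram-Schmidt recurrence
  u_1 = v_1
  u_i = v_i − Σ_{j<i} ((v_i · u_j) / (u_j · u_j)) · u_j.

Step by step this gives:
  u_1 = (-3, -3, 2)
  u_2 = (-31/11, 13/11, -27/11)
  u_3 = (-225/169, 45/13, 540/169)

Orthogonality check:
  u_2 · u_1 = 0 (should be 0)
  u_3 · u_1 = 0 (should be 0)
  u_3 · u_2 = 0 (should be 0)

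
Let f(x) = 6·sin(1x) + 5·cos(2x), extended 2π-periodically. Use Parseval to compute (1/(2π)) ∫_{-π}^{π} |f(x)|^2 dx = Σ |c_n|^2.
Σ |c_n|^2 = 61/2

Expand |f|^2 and use orthogonality of {sin(nx), cos(mx)} on [-π, π]:
  ∫_{-π}^{π} sin(nx)^2 dx = π, ∫ cos(mx)^2 dx = π, and cross terms integrate to 0.
So ∫_{-π}^{π} f(x)^2 dx = 6^2 · π + 5^2 · π = (36 + 25)π.
Divide by 2π: (36 + 25)/2 = 61/2.
By Parseval, this equals Σ |c_n|^2.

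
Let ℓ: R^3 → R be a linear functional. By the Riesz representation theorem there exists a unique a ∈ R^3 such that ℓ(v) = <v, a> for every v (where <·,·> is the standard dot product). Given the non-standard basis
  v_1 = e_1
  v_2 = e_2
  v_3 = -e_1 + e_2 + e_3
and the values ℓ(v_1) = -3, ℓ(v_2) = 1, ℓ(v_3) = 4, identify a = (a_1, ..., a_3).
a = (-3, 1, 0)

Write a = (a_1, ..., a_3) in the standard basis. For each basis vector v_i, ℓ(v_i) = <v_i, a> is a linear equation in the a_j's. Collect the n equations into a matrix system V a = ℓ, where row i of V is v_i (expressed in the standard basis). Since V is invertible (lower-triangular with 1s on the diagonal, up to permutation), solve by back-substitution:
  V =
[[1, 0, 0],
 [0, 1, 0],
 [-1, 1, 1]]
  V a = (-3, 1, 4)
Solving gives a = (-3, 1, 0).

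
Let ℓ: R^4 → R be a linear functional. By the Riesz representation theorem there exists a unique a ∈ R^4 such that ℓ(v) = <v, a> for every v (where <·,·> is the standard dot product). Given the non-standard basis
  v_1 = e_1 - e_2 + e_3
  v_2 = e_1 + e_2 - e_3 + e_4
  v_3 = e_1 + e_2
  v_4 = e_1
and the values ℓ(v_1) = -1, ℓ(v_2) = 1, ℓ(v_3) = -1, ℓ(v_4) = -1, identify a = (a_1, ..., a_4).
a = (-1, 0, 0, 2)

Write a = (a_1, ..., a_4) in the standard basis. For each basis vector v_i, ℓ(v_i) = <v_i, a> is a linear equation in the a_j's. Collect the n equations into a matrix system V a = ℓ, where row i of V is v_i (expressed in the standard basis). Since V is invertible (lower-triangular with 1s on the diagonal, up to permutation), solve by back-substitution:
  V =
[[1, -1, 1, 0],
 [1, 1, -1, 1],
 [1, 1, 0, 0],
 [1, 0, 0, 0]]
  V a = (-1, 1, -1, -1)
Solving gives a = (-1, 0, 0, 2).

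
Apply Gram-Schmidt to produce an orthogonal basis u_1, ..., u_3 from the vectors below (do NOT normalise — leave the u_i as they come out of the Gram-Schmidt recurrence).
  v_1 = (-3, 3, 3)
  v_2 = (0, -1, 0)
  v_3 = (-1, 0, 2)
Orthogonal basis:
  u_1 = (-3, 3, 3)
  u_2 = (-1/3, -2/3, 1/3)
  u_3 = (1/2, 0, 1/2)

Apply the Gram-Schmidt recurrence
  u_1 = v_1
  u_i = v_i − Σ_{j<i} ((v_i · u_j) / (u_j · u_j)) · u_j.

Step by step this gives:
  u_1 = (-3, 3, 3)
  u_2 = (-1/3, -2/3, 1/3)
  u_3 = (1/2, 0, 1/2)

Orthogonality check:
  u_2 · u_1 = 0 (should be 0)
  u_3 · u_1 = 0 (should be 0)
  u_3 · u_2 = 0 (should be 0)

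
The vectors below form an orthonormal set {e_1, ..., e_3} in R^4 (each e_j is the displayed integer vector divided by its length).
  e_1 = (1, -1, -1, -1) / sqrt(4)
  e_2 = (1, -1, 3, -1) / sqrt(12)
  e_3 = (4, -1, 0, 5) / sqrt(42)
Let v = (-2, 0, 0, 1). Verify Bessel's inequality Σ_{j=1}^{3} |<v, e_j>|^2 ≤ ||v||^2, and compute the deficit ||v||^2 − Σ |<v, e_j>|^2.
Σ |<v, e_j>|^2 = 45/14; ||v||^2 = 5; deficit = 25/14

Write each e_j = u_j / sqrt(<u_j, u_j>) where u_j is the displayed integer vector. Then <v, e_j> = <v, u_j> / sqrt(<u_j, u_j>), so |<v, e_j>|^2 = <v, u_j>^2 / <u_j, u_j>.
Coefficients: <v, e_1> = -3/sqrt(4), <v, e_2> = -3/sqrt(12), <v, e_3> = -3/sqrt(42).
Square and sum: Σ |<v, e_j>|^2 = 45/14.
Compute ||v||^2 = v·v = 5.
Deficit = 5 − 45/14 = 25/14 ≥ 0, confirming Bessel's inequality. (The deficit equals ||v − Σ <v,e_j> e_j||^2, the squared distance from v to span{e_j}.)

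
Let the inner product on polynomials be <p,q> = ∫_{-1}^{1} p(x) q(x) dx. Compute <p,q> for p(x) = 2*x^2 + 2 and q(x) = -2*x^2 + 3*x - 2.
<p,q> = -224/15

Expand the product: p(x)·q(x) = -4*x^4 + 6*x^3 - 8*x^2 + 6*x - 4.
∫_{-1}^{1} of each monomial x^k gives [2/(k+1) if k even, 0 if k odd]. Integrating term-by-term (or equivalently evaluating the antiderivative F(x) = -4*x^5/5 + 3*x^4/2 - 8*x^3/3 + 3*x^2 - 4*x at the endpoints):
  F(1) − F(−1) = -89/30 − (359/30) = -224/15.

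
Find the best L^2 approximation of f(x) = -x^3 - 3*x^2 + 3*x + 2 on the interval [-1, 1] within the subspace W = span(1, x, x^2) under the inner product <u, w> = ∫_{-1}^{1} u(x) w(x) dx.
g(x) = -3*x^2 + 12*x/5 + 2

The best approximation g ∈ W is the orthogonal projection of f onto W. Writing g = a_0 + a_1 x + a_2 x^2, the coefficients solve the normal equations G · a = b where
  G_{ij} = <φ_i, φ_j> and b_i = <f, φ_i>, with φ_0 = 1, φ_1 = x, φ_2 = x^2.
G =
  [2, 0, 2/3]
  [0, 2/3, 0]
  [2/3, 0, 2/5],
b = (2, 8/5, 2/15).
Solving gives a_0 = 2, a_1 = 12/5, a_2 = -3, so
  g(x) = -3*x^2 + 12*x/5 + 2.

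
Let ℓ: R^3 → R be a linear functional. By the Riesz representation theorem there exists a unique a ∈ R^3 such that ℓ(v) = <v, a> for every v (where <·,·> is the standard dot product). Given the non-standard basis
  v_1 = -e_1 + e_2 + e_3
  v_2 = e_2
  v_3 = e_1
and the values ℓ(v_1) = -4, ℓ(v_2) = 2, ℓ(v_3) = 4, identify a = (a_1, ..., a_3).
a = (4, 2, -2)

Write a = (a_1, ..., a_3) in the standard basis. For each basis vector v_i, ℓ(v_i) = <v_i, a> is a linear equation in the a_j's. Collect the n equations into a matrix system V a = ℓ, where row i of V is v_i (expressed in the standard basis). Since V is invertible (lower-triangular with 1s on the diagonal, up to permutation), solve by back-substitution:
  V =
[[-1, 1, 1],
 [0, 1, 0],
 [1, 0, 0]]
  V a = (-4, 2, 4)
Solving gives a = (4, 2, -2).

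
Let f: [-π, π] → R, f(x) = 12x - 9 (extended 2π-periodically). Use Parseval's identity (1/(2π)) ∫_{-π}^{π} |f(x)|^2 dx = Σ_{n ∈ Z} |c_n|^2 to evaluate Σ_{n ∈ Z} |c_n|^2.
Σ |c_n|^2 = 48π^2 + 81

Expand and integrate term by term over [-π, π]:
  ∫ (12x)^2 dx = 144·(2π^3/3); ∫ 2·12·(-9)·x dx = 0 (odd integrand); ∫ (-9)^2 dx = 81·2π.
So (1/(2π)) ∫_{-π}^{π} (12x - 9)^2 dx = 144π^2/3 + 81 = 48π^2 + 81.
Parseval ⇒ Σ |c_n|^2 = 48π^2 + 81.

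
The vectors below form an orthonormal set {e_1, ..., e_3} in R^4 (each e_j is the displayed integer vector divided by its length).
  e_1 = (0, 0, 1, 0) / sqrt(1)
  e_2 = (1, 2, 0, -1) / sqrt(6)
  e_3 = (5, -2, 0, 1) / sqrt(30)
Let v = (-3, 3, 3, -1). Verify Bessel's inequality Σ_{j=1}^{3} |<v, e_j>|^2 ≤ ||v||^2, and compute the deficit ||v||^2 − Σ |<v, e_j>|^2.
Σ |<v, e_j>|^2 = 139/5; ||v||^2 = 28; deficit = 1/5

Write each e_j = u_j / sqrt(<u_j, u_j>) where u_j is the displayed integer vector. Then <v, e_j> = <v, u_j> / sqrt(<u_j, u_j>), so |<v, e_j>|^2 = <v, u_j>^2 / <u_j, u_j>.
Coefficients: <v, e_1> = 3/sqrt(1), <v, e_2> = 4/sqrt(6), <v, e_3> = -22/sqrt(30).
Square and sum: Σ |<v, e_j>|^2 = 139/5.
Compute ||v||^2 = v·v = 28.
Deficit = 28 − 139/5 = 1/5 ≥ 0, confirming Bessel's inequality. (The deficit equals ||v − Σ <v,e_j> e_j||^2, the squared distance from v to span{e_j}.)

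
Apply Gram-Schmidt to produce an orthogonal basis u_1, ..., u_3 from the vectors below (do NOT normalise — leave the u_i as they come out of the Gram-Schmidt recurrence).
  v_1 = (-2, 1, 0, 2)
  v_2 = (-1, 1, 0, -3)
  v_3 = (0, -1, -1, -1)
Orthogonal basis:
  u_1 = (-2, 1, 0, 2)
  u_2 = (-5/3, 4/3, 0, -7/3)
  u_3 = (-1/2, -4/5, -1, -1/10)

Apply the Gram-Schmidt recurrence
  u_1 = v_1
  u_i = v_i − Σ_{j<i} ((v_i · u_j) / (u_j · u_j)) · u_j.

Step by step this gives:
  u_1 = (-2, 1, 0, 2)
  u_2 = (-5/3, 4/3, 0, -7/3)
  u_3 = (-1/2, -4/5, -1, -1/10)

Orthogonality check:
  u_2 · u_1 = 0 (should be 0)
  u_3 · u_1 = 0 (should be 0)
  u_3 · u_2 = 0 (should be 0)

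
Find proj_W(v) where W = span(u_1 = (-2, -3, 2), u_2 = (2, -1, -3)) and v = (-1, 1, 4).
proj_W(v) = (-398/189, 227/189, 604/189)

Set up U = [u_1 | ... | u_2] ∈ R^(3×2). The projector onto W = col(U) is P = U (U^T U)^(-1) U^T.
Compute U^T U =
  [17, -7]
  [-7, 14],
and U^T v = (7, -15).
Solve U^T U · c = U^T v for the coefficients: c = (-1/27, -206/189). The projection is proj_W(v) = U c.
Check: (v - proj_W(v)) · u_1 = 0  (should be 0).
Check: (v - proj_W(v)) · u_2 = 0  (should be 0).
Result: proj_W(v) = (-398/189, 227/189, 604/189).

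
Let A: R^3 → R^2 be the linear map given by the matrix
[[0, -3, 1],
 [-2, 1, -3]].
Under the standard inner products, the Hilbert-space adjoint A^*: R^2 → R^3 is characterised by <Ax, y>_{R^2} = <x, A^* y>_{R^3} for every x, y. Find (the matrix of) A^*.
A^* = A^T =
[[0, -2],
 [-3, 1],
 [1, -3]]

For real matrices with standard dot products, the defining identity <Ax, y> = <x, A^* y> gives (Ax)^T y = x^T (A^*) y, i.e. x^T A^T y = x^T (A^*) y. Since this holds for all x, y, we must have A^* = A^T. Therefore
A^* =
[[0, -2],
 [-3, 1],
 [1, -3]].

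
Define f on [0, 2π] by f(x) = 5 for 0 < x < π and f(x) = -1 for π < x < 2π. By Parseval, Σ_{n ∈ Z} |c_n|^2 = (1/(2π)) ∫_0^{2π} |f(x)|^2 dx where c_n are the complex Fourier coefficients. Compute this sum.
Σ |c_n|^2 = 13

Parseval equates the L^2 energy of f (normalised by 1/(2π)) with the ℓ^2 sum of its Fourier coefficients: (1/(2π)) ∫_0^{2π} |f|^2 = Σ |c_n|^2.
Compute the left side: (1/(2π)) [∫_0^π 5^2 dx + ∫_π^{2π} (-1)^2 dx] = (1/(2π)) · (25π + 1π) = (25 + 1)/2 = 13.
So Σ_{n ∈ Z} |c_n|^2 = 13.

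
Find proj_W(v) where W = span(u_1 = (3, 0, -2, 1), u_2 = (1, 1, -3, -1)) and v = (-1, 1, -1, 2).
proj_W(v) = (9/52, 3/52, -1/4, -1/52)

Set up U = [u_1 | ... | u_2] ∈ R^(4×2). The projector onto W = col(U) is P = U (U^T U)^(-1) U^T.
Compute U^T U =
  [14, 8]
  [8, 12],
and U^T v = (1, 1).
Solve U^T U · c = U^T v for the coefficients: c = (1/26, 3/52). The projection is proj_W(v) = U c.
Check: (v - proj_W(v)) · u_1 = 0  (should be 0).
Check: (v - proj_W(v)) · u_2 = 0  (should be 0).
Result: proj_W(v) = (9/52, 3/52, -1/4, -1/52).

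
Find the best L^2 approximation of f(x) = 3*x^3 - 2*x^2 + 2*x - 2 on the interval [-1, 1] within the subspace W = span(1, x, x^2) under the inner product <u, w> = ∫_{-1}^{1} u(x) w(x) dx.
g(x) = -2*x^2 + 19*x/5 - 2

The best approximation g ∈ W is the orthogonal projection of f onto W. Writing g = a_0 + a_1 x + a_2 x^2, the coefficients solve the normal equations G · a = b where
  G_{ij} = <φ_i, φ_j> and b_i = <f, φ_i>, with φ_0 = 1, φ_1 = x, φ_2 = x^2.
G =
  [2, 0, 2/3]
  [0, 2/3, 0]
  [2/3, 0, 2/5],
b = (-16/3, 38/15, -32/15).
Solving gives a_0 = -2, a_1 = 19/5, a_2 = -2, so
  g(x) = -2*x^2 + 19*x/5 - 2.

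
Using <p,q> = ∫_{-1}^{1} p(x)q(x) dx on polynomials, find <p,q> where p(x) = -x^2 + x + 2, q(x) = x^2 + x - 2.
<p,q> = -76/15

Expand the product: p(x)·q(x) = -x^4 + 5*x^2 - 4.
∫_{-1}^{1} of each monomial x^k gives [2/(k+1) if k even, 0 if k odd]. Integrating term-by-term (or equivalently evaluating the antiderivative F(x) = -x^5/5 + 5*x^3/3 - 4*x at the endpoints):
  F(1) − F(−1) = -38/15 − (38/15) = -76/15.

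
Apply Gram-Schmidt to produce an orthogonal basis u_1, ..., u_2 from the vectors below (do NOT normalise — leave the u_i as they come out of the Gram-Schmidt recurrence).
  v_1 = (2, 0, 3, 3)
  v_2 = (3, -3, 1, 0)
Orthogonal basis:
  u_1 = (2, 0, 3, 3)
  u_2 = (24/11, -3, -5/22, -27/22)

Apply the Gram-Schmidt recurrence
  u_1 = v_1
  u_i = v_i − Σ_{j<i} ((v_i · u_j) / (u_j · u_j)) · u_j.

Step by step this gives:
  u_1 = (2, 0, 3, 3)
  u_2 = (24/11, -3, -5/22, -27/22)

Orthogonality check:
  u_2 · u_1 = 0 (should be 0)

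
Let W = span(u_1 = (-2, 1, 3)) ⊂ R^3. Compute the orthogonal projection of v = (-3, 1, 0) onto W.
proj_W(v) = (-1, 1/2, 3/2)

Set up U = [u_1 | ... | u_1] ∈ R^(3×1). The projector onto W = col(U) is P = U (U^T U)^(-1) U^T.
Compute U^T U =
  [14],
and U^T v = (7).
Solve U^T U · c = U^T v for the coefficients: c = (1/2). The projection is proj_W(v) = U c.
Check: (v - proj_W(v)) · u_1 = 0  (should be 0).
Result: proj_W(v) = (-1, 1/2, 3/2).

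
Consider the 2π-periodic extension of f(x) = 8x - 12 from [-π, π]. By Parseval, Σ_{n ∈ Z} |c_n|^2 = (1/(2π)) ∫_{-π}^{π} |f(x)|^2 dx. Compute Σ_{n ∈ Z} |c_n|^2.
Σ |c_n|^2 = 64π^2/3 + 144

Expand and integrate term by term over [-π, π]:
  ∫ (8x)^2 dx = 64·(2π^3/3); ∫ 2·8·(-12)·x dx = 0 (odd integrand); ∫ (-12)^2 dx = 144·2π.
So (1/(2π)) ∫_{-π}^{π} (8x - 12)^2 dx = 64π^2/3 + 144 = 64π^2/3 + 144.
Parseval ⇒ Σ |c_n|^2 = 64π^2/3 + 144.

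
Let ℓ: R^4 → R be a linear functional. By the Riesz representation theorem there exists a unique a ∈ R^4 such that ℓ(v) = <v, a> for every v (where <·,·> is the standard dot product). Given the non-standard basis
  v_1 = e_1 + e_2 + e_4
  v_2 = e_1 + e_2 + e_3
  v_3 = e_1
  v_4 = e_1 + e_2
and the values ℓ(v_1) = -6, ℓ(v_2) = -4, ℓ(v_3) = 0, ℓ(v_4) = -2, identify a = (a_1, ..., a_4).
a = (0, -2, -2, -4)

Write a = (a_1, ..., a_4) in the standard basis. For each basis vector v_i, ℓ(v_i) = <v_i, a> is a linear equation in the a_j's. Collect the n equations into a matrix system V a = ℓ, where row i of V is v_i (expressed in the standard basis). Since V is invertible (lower-triangular with 1s on the diagonal, up to permutation), solve by back-substitution:
  V =
[[1, 1, 0, 1],
 [1, 1, 1, 0],
 [1, 0, 0, 0],
 [1, 1, 0, 0]]
  V a = (-6, -4, 0, -2)
Solving gives a = (0, -2, -2, -4).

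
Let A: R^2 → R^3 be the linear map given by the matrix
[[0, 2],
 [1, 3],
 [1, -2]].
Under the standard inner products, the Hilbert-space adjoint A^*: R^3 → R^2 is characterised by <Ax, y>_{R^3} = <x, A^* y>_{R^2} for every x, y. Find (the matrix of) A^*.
A^* = A^T =
[[0, 1, 1],
 [2, 3, -2]]

For real matrices with standard dot products, the defining identity <Ax, y> = <x, A^* y> gives (Ax)^T y = x^T (A^*) y, i.e. x^T A^T y = x^T (A^*) y. Since this holds for all x, y, we must have A^* = A^T. Therefore
A^* =
[[0, 1, 1],
 [2, 3, -2]].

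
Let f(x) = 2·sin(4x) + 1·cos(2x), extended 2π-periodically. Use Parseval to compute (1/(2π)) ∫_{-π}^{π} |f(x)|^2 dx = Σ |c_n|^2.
Σ |c_n|^2 = 5/2

Expand |f|^2 and use orthogonality of {sin(nx), cos(mx)} on [-π, π]:
  ∫_{-π}^{π} sin(nx)^2 dx = π, ∫ cos(mx)^2 dx = π, and cross terms integrate to 0.
So ∫_{-π}^{π} f(x)^2 dx = 2^2 · π + 1^2 · π = (4 + 1)π.
Divide by 2π: (4 + 1)/2 = 5/2.
By Parseval, this equals Σ |c_n|^2.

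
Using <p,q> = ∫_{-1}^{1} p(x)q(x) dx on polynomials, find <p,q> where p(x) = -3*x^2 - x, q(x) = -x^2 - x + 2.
<p,q> = -32/15

Expand the product: p(x)·q(x) = 3*x^4 + 4*x^3 - 5*x^2 - 2*x.
∫_{-1}^{1} of each monomial x^k gives [2/(k+1) if k even, 0 if k odd]. Integrating term-by-term (or equivalently evaluating the antiderivative F(x) = 3*x^5/5 + x^4 - 5*x^3/3 - x^2 at the endpoints):
  F(1) − F(−1) = -16/15 − (16/15) = -32/15.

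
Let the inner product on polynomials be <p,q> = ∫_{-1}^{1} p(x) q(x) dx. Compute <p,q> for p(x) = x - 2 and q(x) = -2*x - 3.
<p,q> = 32/3

Expand the product: p(x)·q(x) = -2*x^2 + x + 6.
∫_{-1}^{1} of each monomial x^k gives [2/(k+1) if k even, 0 if k odd]. Integrating term-by-term (or equivalently evaluating the antiderivative F(x) = -2*x^3/3 + x^2/2 + 6*x at the endpoints):
  F(1) − F(−1) = 35/6 − (-29/6) = 32/3.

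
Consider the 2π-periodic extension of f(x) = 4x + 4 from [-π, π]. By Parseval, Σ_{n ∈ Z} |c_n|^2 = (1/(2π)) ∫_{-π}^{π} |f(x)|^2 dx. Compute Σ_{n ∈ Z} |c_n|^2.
Σ |c_n|^2 = 16π^2/3 + 16

Expand and integrate term by term over [-π, π]:
  ∫ (4x)^2 dx = 16·(2π^3/3); ∫ 2·4·(4)·x dx = 0 (odd integrand); ∫ 4^2 dx = 16·2π.
So (1/(2π)) ∫_{-π}^{π} (4x + 4)^2 dx = 16π^2/3 + 16 = 16π^2/3 + 16.
Parseval ⇒ Σ |c_n|^2 = 16π^2/3 + 16.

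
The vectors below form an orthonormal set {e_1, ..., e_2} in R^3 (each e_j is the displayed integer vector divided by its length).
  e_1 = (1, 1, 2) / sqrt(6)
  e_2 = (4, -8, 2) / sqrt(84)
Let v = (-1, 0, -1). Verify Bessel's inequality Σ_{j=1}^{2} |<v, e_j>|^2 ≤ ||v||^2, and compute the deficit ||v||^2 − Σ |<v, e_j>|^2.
Σ |<v, e_j>|^2 = 27/14; ||v||^2 = 2; deficit = 1/14

Write each e_j = u_j / sqrt(<u_j, u_j>) where u_j is the displayed integer vector. Then <v, e_j> = <v, u_j> / sqrt(<u_j, u_j>), so |<v, e_j>|^2 = <v, u_j>^2 / <u_j, u_j>.
Coefficients: <v, e_1> = -3/sqrt(6), <v, e_2> = -6/sqrt(84).
Square and sum: Σ |<v, e_j>|^2 = 27/14.
Compute ||v||^2 = v·v = 2.
Deficit = 2 − 27/14 = 1/14 ≥ 0, confirming Bessel's inequality. (The deficit equals ||v − Σ <v,e_j> e_j||^2, the squared distance from v to span{e_j}.)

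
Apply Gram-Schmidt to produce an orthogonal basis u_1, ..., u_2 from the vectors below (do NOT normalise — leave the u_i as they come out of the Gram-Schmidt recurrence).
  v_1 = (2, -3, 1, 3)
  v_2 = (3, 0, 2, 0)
Orthogonal basis:
  u_1 = (2, -3, 1, 3)
  u_2 = (53/23, 24/23, 38/23, -24/23)

Apply the Gram-Schmidt recurrence
  u_1 = v_1
  u_i = v_i − Σ_{j<i} ((v_i · u_j) / (u_j · u_j)) · u_j.

Step by step this gives:
  u_1 = (2, -3, 1, 3)
  u_2 = (53/23, 24/23, 38/23, -24/23)

Orthogonality check:
  u_2 · u_1 = 0 (should be 0)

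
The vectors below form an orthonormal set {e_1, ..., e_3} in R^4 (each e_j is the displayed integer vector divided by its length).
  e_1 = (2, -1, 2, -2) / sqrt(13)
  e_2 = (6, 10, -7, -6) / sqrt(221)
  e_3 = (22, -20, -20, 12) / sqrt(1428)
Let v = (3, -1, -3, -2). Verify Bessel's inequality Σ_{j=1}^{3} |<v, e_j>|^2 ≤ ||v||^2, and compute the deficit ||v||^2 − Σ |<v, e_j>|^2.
Σ |<v, e_j>|^2 = 419/21; ||v||^2 = 23; deficit = 64/21

Write each e_j = u_j / sqrt(<u_j, u_j>) where u_j is the displayed integer vector. Then <v, e_j> = <v, u_j> / sqrt(<u_j, u_j>), so |<v, e_j>|^2 = <v, u_j>^2 / <u_j, u_j>.
Coefficients: <v, e_1> = 5/sqrt(13), <v, e_2> = 41/sqrt(221), <v, e_3> = 122/sqrt(1428).
Square and sum: Σ |<v, e_j>|^2 = 419/21.
Compute ||v||^2 = v·v = 23.
Deficit = 23 − 419/21 = 64/21 ≥ 0, confirming Bessel's inequality. (The deficit equals ||v − Σ <v,e_j> e_j||^2, the squared distance from v to span{e_j}.)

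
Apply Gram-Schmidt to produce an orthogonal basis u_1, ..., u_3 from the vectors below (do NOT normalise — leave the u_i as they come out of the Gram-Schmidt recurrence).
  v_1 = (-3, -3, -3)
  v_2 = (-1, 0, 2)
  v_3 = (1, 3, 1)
Orthogonal basis:
  u_1 = (-3, -3, -3)
  u_2 = (-4/3, -1/3, 5/3)
  u_3 = (-6/7, 9/7, -3/7)

Apply the Gram-Schmidt recurrence
  u_1 = v_1
  u_i = v_i − Σ_{j<i} ((v_i · u_j) / (u_j · u_j)) · u_j.

Step by step this gives:
  u_1 = (-3, -3, -3)
  u_2 = (-4/3, -1/3, 5/3)
  u_3 = (-6/7, 9/7, -3/7)

Orthogonality check:
  u_2 · u_1 = 0 (should be 0)
  u_3 · u_1 = 0 (should be 0)
  u_3 · u_2 = 0 (should be 0)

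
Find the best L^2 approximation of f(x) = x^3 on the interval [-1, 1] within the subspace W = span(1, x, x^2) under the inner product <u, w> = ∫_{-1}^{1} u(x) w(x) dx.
g(x) = 3*x/5

The best approximation g ∈ W is the orthogonal projection of f onto W. Writing g = a_0 + a_1 x + a_2 x^2, the coefficients solve the normal equations G · a = b where
  G_{ij} = <φ_i, φ_j> and b_i = <f, φ_i>, with φ_0 = 1, φ_1 = x, φ_2 = x^2.
G =
  [2, 0, 2/3]
  [0, 2/3, 0]
  [2/3, 0, 2/5],
b = (0, 2/5, 0).
Solving gives a_0 = 0, a_1 = 3/5, a_2 = 0, so
  g(x) = 3*x/5.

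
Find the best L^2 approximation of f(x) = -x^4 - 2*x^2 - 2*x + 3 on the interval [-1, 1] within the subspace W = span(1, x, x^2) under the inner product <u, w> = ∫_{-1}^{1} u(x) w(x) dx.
g(x) = -20*x^2/7 - 2*x + 108/35

The best approximation g ∈ W is the orthogonal projection of f onto W. Writing g = a_0 + a_1 x + a_2 x^2, the coefficients solve the normal equations G · a = b where
  G_{ij} = <φ_i, φ_j> and b_i = <f, φ_i>, with φ_0 = 1, φ_1 = x, φ_2 = x^2.
G =
  [2, 0, 2/3]
  [0, 2/3, 0]
  [2/3, 0, 2/5],
b = (64/15, -4/3, 32/35).
Solving gives a_0 = 108/35, a_1 = -2, a_2 = -20/7, so
  g(x) = -20*x^2/7 - 2*x + 108/35.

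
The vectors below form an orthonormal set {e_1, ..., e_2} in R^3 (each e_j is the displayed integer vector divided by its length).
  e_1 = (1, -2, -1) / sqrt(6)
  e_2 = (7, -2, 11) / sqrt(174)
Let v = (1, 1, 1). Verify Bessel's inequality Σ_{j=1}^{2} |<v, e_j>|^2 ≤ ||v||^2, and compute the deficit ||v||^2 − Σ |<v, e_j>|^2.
Σ |<v, e_j>|^2 = 62/29; ||v||^2 = 3; deficit = 25/29

Write each e_j = u_j / sqrt(<u_j, u_j>) where u_j is the displayed integer vector. Then <v, e_j> = <v, u_j> / sqrt(<u_j, u_j>), so |<v, e_j>|^2 = <v, u_j>^2 / <u_j, u_j>.
Coefficients: <v, e_1> = -2/sqrt(6), <v, e_2> = 16/sqrt(174).
Square and sum: Σ |<v, e_j>|^2 = 62/29.
Compute ||v||^2 = v·v = 3.
Deficit = 3 − 62/29 = 25/29 ≥ 0, confirming Bessel's inequality. (The deficit equals ||v − Σ <v,e_j> e_j||^2, the squared distance from v to span{e_j}.)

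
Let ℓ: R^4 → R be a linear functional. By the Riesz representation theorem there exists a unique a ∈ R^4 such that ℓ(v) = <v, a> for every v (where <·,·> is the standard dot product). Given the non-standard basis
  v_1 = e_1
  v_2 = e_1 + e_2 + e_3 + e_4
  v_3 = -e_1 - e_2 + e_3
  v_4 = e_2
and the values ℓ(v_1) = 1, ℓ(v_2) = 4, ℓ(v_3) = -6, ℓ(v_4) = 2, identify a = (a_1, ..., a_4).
a = (1, 2, -3, 4)

Write a = (a_1, ..., a_4) in the standard basis. For each basis vector v_i, ℓ(v_i) = <v_i, a> is a linear equation in the a_j's. Collect the n equations into a matrix system V a = ℓ, where row i of V is v_i (expressed in the standard basis). Since V is invertible (lower-triangular with 1s on the diagonal, up to permutation), solve by back-substitution:
  V =
[[1, 0, 0, 0],
 [1, 1, 1, 1],
 [-1, -1, 1, 0],
 [0, 1, 0, 0]]
  V a = (1, 4, -6, 2)
Solving gives a = (1, 2, -3, 4).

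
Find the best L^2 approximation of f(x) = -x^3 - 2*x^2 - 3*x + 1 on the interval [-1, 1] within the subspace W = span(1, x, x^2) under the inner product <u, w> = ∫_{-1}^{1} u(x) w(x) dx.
g(x) = -2*x^2 - 18*x/5 + 1

The best approximation g ∈ W is the orthogonal projection of f onto W. Writing g = a_0 + a_1 x + a_2 x^2, the coefficients solve the normal equations G · a = b where
  G_{ij} = <φ_i, φ_j> and b_i = <f, φ_i>, with φ_0 = 1, φ_1 = x, φ_2 = x^2.
G =
  [2, 0, 2/3]
  [0, 2/3, 0]
  [2/3, 0, 2/5],
b = (2/3, -12/5, -2/15).
Solving gives a_0 = 1, a_1 = -18/5, a_2 = -2, so
  g(x) = -2*x^2 - 18*x/5 + 1.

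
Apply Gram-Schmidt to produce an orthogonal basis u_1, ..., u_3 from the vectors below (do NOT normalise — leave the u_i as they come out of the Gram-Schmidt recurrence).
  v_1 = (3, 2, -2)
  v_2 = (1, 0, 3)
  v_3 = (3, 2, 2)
Orthogonal basis:
  u_1 = (3, 2, -2)
  u_2 = (26/17, 6/17, 45/17)
  u_3 = (-48/161, 88/161, 16/161)

Apply the Gram-Schmidt recurrence
  u_1 = v_1
  u_i = v_i − Σ_{j<i} ((v_i · u_j) / (u_j · u_j)) · u_j.

Step by step this gives:
  u_1 = (3, 2, -2)
  u_2 = (26/17, 6/17, 45/17)
  u_3 = (-48/161, 88/161, 16/161)

Orthogonality check:
  u_2 · u_1 = 0 (should be 0)
  u_3 · u_1 = 0 (should be 0)
  u_3 · u_2 = 0 (should be 0)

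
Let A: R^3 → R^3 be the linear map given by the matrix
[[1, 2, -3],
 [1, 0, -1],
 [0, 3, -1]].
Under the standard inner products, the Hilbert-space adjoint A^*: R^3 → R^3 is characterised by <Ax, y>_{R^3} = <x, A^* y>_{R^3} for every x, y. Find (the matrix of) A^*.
A^* = A^T =
[[1, 1, 0],
 [2, 0, 3],
 [-3, -1, -1]]

For real matrices with standard dot products, the defining identity <Ax, y> = <x, A^* y> gives (Ax)^T y = x^T (A^*) y, i.e. x^T A^T y = x^T (A^*) y. Since this holds for all x, y, we must have A^* = A^T. Therefore
A^* =
[[1, 1, 0],
 [2, 0, 3],
 [-3, -1, -1]].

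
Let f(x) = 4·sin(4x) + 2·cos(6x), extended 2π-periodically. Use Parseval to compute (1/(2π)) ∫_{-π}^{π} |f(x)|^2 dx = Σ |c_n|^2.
Σ |c_n|^2 = 10

Expand |f|^2 and use orthogonality of {sin(nx), cos(mx)} on [-π, π]:
  ∫_{-π}^{π} sin(nx)^2 dx = π, ∫ cos(mx)^2 dx = π, and cross terms integrate to 0.
So ∫_{-π}^{π} f(x)^2 dx = 4^2 · π + 2^2 · π = (16 + 4)π.
Divide by 2π: (16 + 4)/2 = 10.
By Parseval, this equals Σ |c_n|^2.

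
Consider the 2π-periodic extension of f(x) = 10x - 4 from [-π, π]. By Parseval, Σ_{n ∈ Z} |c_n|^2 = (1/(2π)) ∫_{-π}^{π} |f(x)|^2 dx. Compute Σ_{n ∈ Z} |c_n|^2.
Σ |c_n|^2 = 100π^2/3 + 16

Expand and integrate term by term over [-π, π]:
  ∫ (10x)^2 dx = 100·(2π^3/3); ∫ 2·10·(-4)·x dx = 0 (odd integrand); ∫ (-4)^2 dx = 16·2π.
So (1/(2π)) ∫_{-π}^{π} (10x - 4)^2 dx = 100π^2/3 + 16 = 100π^2/3 + 16.
Parseval ⇒ Σ |c_n|^2 = 100π^2/3 + 16.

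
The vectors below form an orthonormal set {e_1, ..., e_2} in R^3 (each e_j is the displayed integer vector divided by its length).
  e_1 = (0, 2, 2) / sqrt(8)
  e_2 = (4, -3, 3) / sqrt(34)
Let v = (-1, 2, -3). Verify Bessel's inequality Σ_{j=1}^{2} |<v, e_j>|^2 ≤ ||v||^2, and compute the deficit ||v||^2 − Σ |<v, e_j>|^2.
Σ |<v, e_j>|^2 = 189/17; ||v||^2 = 14; deficit = 49/17

Write each e_j = u_j / sqrt(<u_j, u_j>) where u_j is the displayed integer vector. Then <v, e_j> = <v, u_j> / sqrt(<u_j, u_j>), so |<v, e_j>|^2 = <v, u_j>^2 / <u_j, u_j>.
Coefficients: <v, e_1> = -2/sqrt(8), <v, e_2> = -19/sqrt(34).
Square and sum: Σ |<v, e_j>|^2 = 189/17.
Compute ||v||^2 = v·v = 14.
Deficit = 14 − 189/17 = 49/17 ≥ 0, confirming Bessel's inequality. (The deficit equals ||v − Σ <v,e_j> e_j||^2, the squared distance from v to span{e_j}.)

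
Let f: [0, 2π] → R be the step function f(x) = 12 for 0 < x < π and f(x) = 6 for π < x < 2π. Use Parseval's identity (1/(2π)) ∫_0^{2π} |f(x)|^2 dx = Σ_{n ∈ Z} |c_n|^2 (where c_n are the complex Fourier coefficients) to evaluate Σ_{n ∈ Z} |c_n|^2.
Σ |c_n|^2 = 90

Parseval equates the L^2 energy of f (normalised by 1/(2π)) with the ℓ^2 sum of its Fourier coefficients: (1/(2π)) ∫_0^{2π} |f|^2 = Σ |c_n|^2.
Compute the left side: (1/(2π)) [∫_0^π 12^2 dx + ∫_π^{2π} 6^2 dx] = (1/(2π)) · (144π + 36π) = (144 + 36)/2 = 90.
So Σ_{n ∈ Z} |c_n|^2 = 90.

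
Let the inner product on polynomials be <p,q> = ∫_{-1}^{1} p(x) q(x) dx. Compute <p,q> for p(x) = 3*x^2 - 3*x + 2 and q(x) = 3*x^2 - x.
<p,q> = 48/5

Expand the product: p(x)·q(x) = 9*x^4 - 12*x^3 + 9*x^2 - 2*x.
∫_{-1}^{1} of each monomial x^k gives [2/(k+1) if k even, 0 if k odd]. Integrating term-by-term (or equivalently evaluating the antiderivative F(x) = 9*x^5/5 - 3*x^4 + 3*x^3 - x^2 at the endpoints):
  F(1) − F(−1) = 4/5 − (-44/5) = 48/5.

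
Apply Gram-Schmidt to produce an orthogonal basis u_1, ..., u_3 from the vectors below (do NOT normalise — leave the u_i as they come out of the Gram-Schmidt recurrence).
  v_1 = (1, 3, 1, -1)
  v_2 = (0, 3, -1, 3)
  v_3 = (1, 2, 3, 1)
Orthogonal basis:
  u_1 = (1, 3, 1, -1)
  u_2 = (-5/12, 7/4, -17/12, 41/12)
  u_3 = (62/203, -14/29, 495/203, 263/203)

Apply the Gram-Schmidt recurrence
  u_1 = v_1
  u_i = v_i − Σ_{j<i} ((v_i · u_j) / (u_j · u_j)) · u_j.

Step by step this gives:
  u_1 = (1, 3, 1, -1)
  u_2 = (-5/12, 7/4, -17/12, 41/12)
  u_3 = (62/203, -14/29, 495/203, 263/203)

Orthogonality check:
  u_2 · u_1 = 0 (should be 0)
  u_3 · u_1 = 0 (should be 0)
  u_3 · u_2 = 0 (should be 0)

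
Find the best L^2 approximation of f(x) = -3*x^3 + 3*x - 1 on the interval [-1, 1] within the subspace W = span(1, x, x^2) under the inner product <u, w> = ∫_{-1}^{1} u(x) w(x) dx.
g(x) = 6*x/5 - 1

The best approximation g ∈ W is the orthogonal projection of f onto W. Writing g = a_0 + a_1 x + a_2 x^2, the coefficients solve the normal equations G · a = b where
  G_{ij} = <φ_i, φ_j> and b_i = <f, φ_i>, with φ_0 = 1, φ_1 = x, φ_2 = x^2.
G =
  [2, 0, 2/3]
  [0, 2/3, 0]
  [2/3, 0, 2/5],
b = (-2, 4/5, -2/3).
Solving gives a_0 = -1, a_1 = 6/5, a_2 = 0, so
  g(x) = 6*x/5 - 1.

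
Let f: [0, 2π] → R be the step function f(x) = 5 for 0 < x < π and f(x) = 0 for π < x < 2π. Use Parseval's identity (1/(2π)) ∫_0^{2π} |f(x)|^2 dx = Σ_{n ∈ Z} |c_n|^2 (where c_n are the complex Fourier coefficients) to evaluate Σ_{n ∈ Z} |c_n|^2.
Σ |c_n|^2 = 25/2

Parseval equates the L^2 energy of f (normalised by 1/(2π)) with the ℓ^2 sum of its Fourier coefficients: (1/(2π)) ∫_0^{2π} |f|^2 = Σ |c_n|^2.
Compute the left side: (1/(2π)) [∫_0^π 5^2 dx + ∫_π^{2π} 0^2 dx] = (1/(2π)) · (25π + 0π) = (25 + 0)/2 = 25/2.
So Σ_{n ∈ Z} |c_n|^2 = 25/2.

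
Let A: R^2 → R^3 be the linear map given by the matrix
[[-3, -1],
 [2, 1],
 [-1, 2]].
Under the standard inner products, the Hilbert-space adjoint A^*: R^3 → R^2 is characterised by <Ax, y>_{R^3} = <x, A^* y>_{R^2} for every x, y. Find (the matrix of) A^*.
A^* = A^T =
[[-3, 2, -1],
 [-1, 1, 2]]

For real matrices with standard dot products, the defining identity <Ax, y> = <x, A^* y> gives (Ax)^T y = x^T (A^*) y, i.e. x^T A^T y = x^T (A^*) y. Since this holds for all x, y, we must have A^* = A^T. Therefore
A^* =
[[-3, 2, -1],
 [-1, 1, 2]].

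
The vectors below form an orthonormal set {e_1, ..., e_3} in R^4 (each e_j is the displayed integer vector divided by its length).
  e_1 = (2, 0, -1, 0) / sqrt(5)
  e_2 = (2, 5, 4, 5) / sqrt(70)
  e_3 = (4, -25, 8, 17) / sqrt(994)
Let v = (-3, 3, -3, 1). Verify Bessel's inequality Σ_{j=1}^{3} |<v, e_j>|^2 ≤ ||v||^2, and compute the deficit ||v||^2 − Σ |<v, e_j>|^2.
Σ |<v, e_j>|^2 = 763/71; ||v||^2 = 28; deficit = 1225/71

Write each e_j = u_j / sqrt(<u_j, u_j>) where u_j is the displayed integer vector. Then <v, e_j> = <v, u_j> / sqrt(<u_j, u_j>), so |<v, e_j>|^2 = <v, u_j>^2 / <u_j, u_j>.
Coefficients: <v, e_1> = -3/sqrt(5), <v, e_2> = 2/sqrt(70), <v, e_3> = -94/sqrt(994).
Square and sum: Σ |<v, e_j>|^2 = 763/71.
Compute ||v||^2 = v·v = 28.
Deficit = 28 − 763/71 = 1225/71 ≥ 0, confirming Bessel's inequality. (The deficit equals ||v − Σ <v,e_j> e_j||^2, the squared distance from v to span{e_j}.)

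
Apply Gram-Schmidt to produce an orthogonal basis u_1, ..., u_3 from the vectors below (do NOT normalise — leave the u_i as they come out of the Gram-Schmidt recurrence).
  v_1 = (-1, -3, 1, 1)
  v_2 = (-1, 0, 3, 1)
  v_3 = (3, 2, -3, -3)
Orthogonal basis:
  u_1 = (-1, -3, 1, 1)
  u_2 = (-7/12, 5/4, 31/12, 7/12)
  u_3 = (126/107, -56/107, 84/107, -126/107)

Apply the Gram-Schmidt recurrence
  u_1 = v_1
  u_i = v_i − Σ_{j<i} ((v_i · u_j) / (u_j · u_j)) · u_j.

Step by step this gives:
  u_1 = (-1, -3, 1, 1)
  u_2 = (-7/12, 5/4, 31/12, 7/12)
  u_3 = (126/107, -56/107, 84/107, -126/107)

Orthogonality check:
  u_2 · u_1 = 0 (should be 0)
  u_3 · u_1 = 0 (should be 0)
  u_3 · u_2 = 0 (should be 0)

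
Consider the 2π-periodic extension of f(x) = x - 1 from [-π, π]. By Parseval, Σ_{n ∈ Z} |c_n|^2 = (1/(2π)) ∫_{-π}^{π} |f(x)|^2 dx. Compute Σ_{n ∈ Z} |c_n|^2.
Σ |c_n|^2 = π^2/3 + 1

Expand and integrate term by term over [-π, π]:
  ∫ (x)^2 dx = 1·(2π^3/3); ∫ 2·1·(-1)·x dx = 0 (odd integrand); ∫ (-1)^2 dx = 1·2π.
So (1/(2π)) ∫_{-π}^{π} (x - 1)^2 dx = 1π^2/3 + 1 = π^2/3 + 1.
Parseval ⇒ Σ |c_n|^2 = π^2/3 + 1.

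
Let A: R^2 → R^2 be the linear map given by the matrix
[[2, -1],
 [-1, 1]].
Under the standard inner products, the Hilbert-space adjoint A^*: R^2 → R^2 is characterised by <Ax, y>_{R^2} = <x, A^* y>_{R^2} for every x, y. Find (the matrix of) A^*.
A^* = A^T =
[[2, -1],
 [-1, 1]]

For real matrices with standard dot products, the defining identity <Ax, y> = <x, A^* y> gives (Ax)^T y = x^T (A^*) y, i.e. x^T A^T y = x^T (A^*) y. Since this holds for all x, y, we must have A^* = A^T. Therefore
A^* =
[[2, -1],
 [-1, 1]].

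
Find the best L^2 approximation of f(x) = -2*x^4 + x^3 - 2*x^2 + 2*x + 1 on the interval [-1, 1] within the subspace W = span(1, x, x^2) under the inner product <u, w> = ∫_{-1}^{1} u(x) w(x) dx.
g(x) = -26*x^2/7 + 13*x/5 + 41/35

The best approximation g ∈ W is the orthogonal projection of f onto W. Writing g = a_0 + a_1 x + a_2 x^2, the coefficients solve the normal equations G · a = b where
  G_{ij} = <φ_i, φ_j> and b_i = <f, φ_i>, with φ_0 = 1, φ_1 = x, φ_2 = x^2.
G =
  [2, 0, 2/3]
  [0, 2/3, 0]
  [2/3, 0, 2/5],
b = (-2/15, 26/15, -74/105).
Solving gives a_0 = 41/35, a_1 = 13/5, a_2 = -26/7, so
  g(x) = -26*x^2/7 + 13*x/5 + 41/35.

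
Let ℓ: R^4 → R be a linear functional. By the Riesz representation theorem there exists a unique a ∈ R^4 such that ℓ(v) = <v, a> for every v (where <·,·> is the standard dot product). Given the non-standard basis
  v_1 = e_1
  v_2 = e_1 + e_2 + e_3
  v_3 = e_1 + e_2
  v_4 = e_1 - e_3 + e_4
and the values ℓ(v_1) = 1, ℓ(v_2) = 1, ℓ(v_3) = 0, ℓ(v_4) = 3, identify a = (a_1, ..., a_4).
a = (1, -1, 1, 3)

Write a = (a_1, ..., a_4) in the standard basis. For each basis vector v_i, ℓ(v_i) = <v_i, a> is a linear equation in the a_j's. Collect the n equations into a matrix system V a = ℓ, where row i of V is v_i (expressed in the standard basis). Since V is invertible (lower-triangular with 1s on the diagonal, up to permutation), solve by back-substitution:
  V =
[[1, 0, 0, 0],
 [1, 1, 1, 0],
 [1, 1, 0, 0],
 [1, 0, -1, 1]]
  V a = (1, 1, 0, 3)
Solving gives a = (1, -1, 1, 3).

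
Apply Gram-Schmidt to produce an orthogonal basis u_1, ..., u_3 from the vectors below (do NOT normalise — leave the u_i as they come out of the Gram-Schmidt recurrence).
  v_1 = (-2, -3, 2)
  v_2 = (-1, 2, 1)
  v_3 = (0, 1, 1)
Orthogonal basis:
  u_1 = (-2, -3, 2)
  u_2 = (-21/17, 28/17, 21/17)
  u_3 = (1/2, 0, 1/2)

Apply the Gram-Schmidt recurrence
  u_1 = v_1
  u_i = v_i − Σ_{j<i} ((v_i · u_j) / (u_j · u_j)) · u_j.

Step by step this gives:
  u_1 = (-2, -3, 2)
  u_2 = (-21/17, 28/17, 21/17)
  u_3 = (1/2, 0, 1/2)

Orthogonality check:
  u_2 · u_1 = 0 (should be 0)
  u_3 · u_1 = 0 (should be 0)
  u_3 · u_2 = 0 (should be 0)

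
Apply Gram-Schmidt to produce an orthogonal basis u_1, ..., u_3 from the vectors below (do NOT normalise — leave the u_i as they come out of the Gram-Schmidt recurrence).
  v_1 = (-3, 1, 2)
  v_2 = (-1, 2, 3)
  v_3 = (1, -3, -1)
Orthogonal basis:
  u_1 = (-3, 1, 2)
  u_2 = (19/14, 17/14, 10/7)
  u_3 = (17/75, -119/75, 17/15)

Apply the Gram-Schmidt recurrence
  u_1 = v_1
  u_i = v_i − Σ_{j<i} ((v_i · u_j) / (u_j · u_j)) · u_j.

Step by step this gives:
  u_1 = (-3, 1, 2)
  u_2 = (19/14, 17/14, 10/7)
  u_3 = (17/75, -119/75, 17/15)

Orthogonality check:
  u_2 · u_1 = 0 (should be 0)
  u_3 · u_1 = 0 (should be 0)
  u_3 · u_2 = 0 (should be 0)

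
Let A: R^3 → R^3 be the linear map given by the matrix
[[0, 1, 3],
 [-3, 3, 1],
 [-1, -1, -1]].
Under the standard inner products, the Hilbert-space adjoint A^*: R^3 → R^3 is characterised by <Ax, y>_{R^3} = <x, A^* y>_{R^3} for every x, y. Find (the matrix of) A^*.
A^* = A^T =
[[0, -3, -1],
 [1, 3, -1],
 [3, 1, -1]]

For real matrices with standard dot products, the defining identity <Ax, y> = <x, A^* y> gives (Ax)^T y = x^T (A^*) y, i.e. x^T A^T y = x^T (A^*) y. Since this holds for all x, y, we must have A^* = A^T. Therefore
A^* =
[[0, -3, -1],
 [1, 3, -1],
 [3, 1, -1]].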